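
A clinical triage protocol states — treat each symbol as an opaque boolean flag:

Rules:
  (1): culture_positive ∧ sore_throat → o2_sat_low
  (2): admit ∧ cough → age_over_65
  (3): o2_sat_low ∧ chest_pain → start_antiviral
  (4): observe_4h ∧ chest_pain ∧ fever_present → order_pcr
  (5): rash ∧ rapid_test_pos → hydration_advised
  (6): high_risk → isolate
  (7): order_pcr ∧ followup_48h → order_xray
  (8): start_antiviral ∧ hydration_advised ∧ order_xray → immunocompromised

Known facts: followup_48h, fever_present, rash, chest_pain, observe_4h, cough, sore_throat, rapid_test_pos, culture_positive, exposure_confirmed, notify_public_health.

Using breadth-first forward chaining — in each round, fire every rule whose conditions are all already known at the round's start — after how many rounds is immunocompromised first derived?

Round 1: (1) [culture_positive ∧ sore_throat → o2_sat_low]; (4) [observe_4h ∧ chest_pain ∧ fever_present → order_pcr]; (5) [rash ∧ rapid_test_pos → hydration_advised]. New: o2_sat_low, order_pcr, hydration_advised.
Round 2: (3) [o2_sat_low ∧ chest_pain → start_antiviral]; (7) [order_pcr ∧ followup_48h → order_xray]. New: start_antiviral, order_xray.
Round 3: (8) [start_antiviral ∧ hydration_advised ∧ order_xray → immunocompromised]. New: immunocompromised.
immunocompromised first appears in round 3.

3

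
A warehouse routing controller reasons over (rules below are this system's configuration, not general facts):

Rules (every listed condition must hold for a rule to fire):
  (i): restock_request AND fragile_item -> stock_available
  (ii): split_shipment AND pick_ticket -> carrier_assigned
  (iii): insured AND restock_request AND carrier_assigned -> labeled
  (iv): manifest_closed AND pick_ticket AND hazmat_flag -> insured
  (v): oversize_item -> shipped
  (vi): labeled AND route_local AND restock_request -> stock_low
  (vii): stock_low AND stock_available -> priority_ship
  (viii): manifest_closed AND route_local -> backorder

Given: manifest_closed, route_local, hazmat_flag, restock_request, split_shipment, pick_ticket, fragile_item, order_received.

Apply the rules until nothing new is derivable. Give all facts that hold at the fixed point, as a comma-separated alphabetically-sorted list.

Round 1 fires (i), (ii), (iv), (viii), giving stock_available, carrier_assigned, insured, backorder.
Round 2 fires (iii), giving labeled.
Round 3 fires (vi), giving stock_low.
Round 4 fires (vii), giving priority_ship.

backorder, carrier_assigned, fragile_item, hazmat_flag, insured, labeled, manifest_closed, order_received, pick_ticket, priority_ship, restock_request, route_local, split_shipment, stock_available, stock_low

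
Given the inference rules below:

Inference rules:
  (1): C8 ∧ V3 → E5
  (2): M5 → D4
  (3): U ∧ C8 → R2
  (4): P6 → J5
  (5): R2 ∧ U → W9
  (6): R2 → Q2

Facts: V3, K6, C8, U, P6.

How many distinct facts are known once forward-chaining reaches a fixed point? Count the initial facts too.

10

Round 1 fires (1), (3), (4), giving E5, R2, J5.
Round 2 fires (5), (6), giving W9, Q2.
Closure: {C8, E5, J5, K6, P6, Q2, R2, U, V3, W9} — 10 facts.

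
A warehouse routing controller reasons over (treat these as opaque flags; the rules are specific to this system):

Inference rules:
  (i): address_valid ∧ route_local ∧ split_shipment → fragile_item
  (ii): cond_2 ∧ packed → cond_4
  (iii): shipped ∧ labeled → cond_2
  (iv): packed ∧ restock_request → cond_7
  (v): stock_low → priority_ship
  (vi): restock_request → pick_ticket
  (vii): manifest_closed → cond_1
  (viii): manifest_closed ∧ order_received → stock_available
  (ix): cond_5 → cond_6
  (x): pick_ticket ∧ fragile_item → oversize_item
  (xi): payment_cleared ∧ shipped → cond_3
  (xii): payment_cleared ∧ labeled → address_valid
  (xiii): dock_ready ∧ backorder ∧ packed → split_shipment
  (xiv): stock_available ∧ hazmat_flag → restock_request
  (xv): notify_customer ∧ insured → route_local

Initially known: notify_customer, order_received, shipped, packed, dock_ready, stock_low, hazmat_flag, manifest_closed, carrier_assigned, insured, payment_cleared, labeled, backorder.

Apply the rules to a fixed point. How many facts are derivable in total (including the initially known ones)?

[1] (iii) [shipped ∧ labeled → cond_2]; (v) [stock_low → priority_ship]; (vii) [manifest_closed → cond_1]; (viii) [manifest_closed ∧ order_received → stock_available]; (xi) [payment_cleared ∧ shipped → cond_3]; (xii) [payment_cleared ∧ labeled → address_valid]; (xiii) [dock_ready ∧ backorder ∧ packed → split_shipment]; (xv) [notify_customer ∧ insured → route_local]. ⇒ new: cond_2, priority_ship, cond_1, stock_available, cond_3, address_valid, split_shipment, route_local.
[2] (i) [address_valid ∧ route_local ∧ split_shipment → fragile_item]; (ii) [cond_2 ∧ packed → cond_4]; (xiv) [stock_available ∧ hazmat_flag → restock_request]. ⇒ new: fragile_item, cond_4, restock_request.
[3] (iv) [packed ∧ restock_request → cond_7]; (vi) [restock_request → pick_ticket]. ⇒ new: cond_7, pick_ticket.
[4] (x) [pick_ticket ∧ fragile_item → oversize_item]. ⇒ new: oversize_item.
Closure: {address_valid, backorder, carrier_assigned, cond_1, cond_2, cond_3, cond_4, cond_7, dock_ready, fragile_item, hazmat_flag, insured, labeled, manifest_closed, notify_customer, order_received, oversize_item, packed, payment_cleared, pick_ticket, priority_ship, restock_request, route_local, shipped, split_shipment, stock_available, stock_low} — 27 facts.

27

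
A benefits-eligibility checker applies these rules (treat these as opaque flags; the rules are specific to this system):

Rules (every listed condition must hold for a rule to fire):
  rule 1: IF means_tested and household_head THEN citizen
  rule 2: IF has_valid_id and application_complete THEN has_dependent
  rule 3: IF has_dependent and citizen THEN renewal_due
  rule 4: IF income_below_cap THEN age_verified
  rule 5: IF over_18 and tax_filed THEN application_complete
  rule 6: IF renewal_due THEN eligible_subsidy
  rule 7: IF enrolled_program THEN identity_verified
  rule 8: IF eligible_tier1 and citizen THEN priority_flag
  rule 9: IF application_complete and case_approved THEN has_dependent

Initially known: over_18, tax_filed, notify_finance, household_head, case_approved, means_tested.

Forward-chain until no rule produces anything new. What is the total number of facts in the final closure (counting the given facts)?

Round 1: rule 1 [IF means_tested and household_head THEN citizen]; rule 5 [IF over_18 and tax_filed THEN application_complete]. Adds citizen, application_complete.
Round 2: rule 9 [IF application_complete and case_approved THEN has_dependent]. Adds has_dependent.
Round 3: rule 3 [IF has_dependent and citizen THEN renewal_due]. Adds renewal_due.
Round 4: rule 6 [IF renewal_due THEN eligible_subsidy]. Adds eligible_subsidy.
Closure: {application_complete, case_approved, citizen, eligible_subsidy, has_dependent, household_head, means_tested, notify_finance, over_18, renewal_due, tax_filed} — 11 facts.

11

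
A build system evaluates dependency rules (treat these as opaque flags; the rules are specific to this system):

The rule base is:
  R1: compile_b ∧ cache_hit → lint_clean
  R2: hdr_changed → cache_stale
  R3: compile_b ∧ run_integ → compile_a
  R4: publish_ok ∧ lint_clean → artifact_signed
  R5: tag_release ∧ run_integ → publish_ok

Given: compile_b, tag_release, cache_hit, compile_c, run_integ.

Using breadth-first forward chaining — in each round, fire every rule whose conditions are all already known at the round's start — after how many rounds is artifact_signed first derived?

Round 1: R1 [compile_b ∧ cache_hit → lint_clean]; R3 [compile_b ∧ run_integ → compile_a]; R5 [tag_release ∧ run_integ → publish_ok]. Adds lint_clean, compile_a, publish_ok.
Round 2: R4 [publish_ok ∧ lint_clean → artifact_signed]. Adds artifact_signed.
artifact_signed first appears in round 2.

2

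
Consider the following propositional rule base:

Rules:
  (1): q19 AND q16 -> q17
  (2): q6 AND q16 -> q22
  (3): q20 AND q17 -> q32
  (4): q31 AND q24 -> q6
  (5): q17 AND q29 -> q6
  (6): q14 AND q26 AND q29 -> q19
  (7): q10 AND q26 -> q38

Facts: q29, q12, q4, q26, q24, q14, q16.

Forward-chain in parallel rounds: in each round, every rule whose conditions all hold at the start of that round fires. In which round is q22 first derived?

Round 1: (6) [q14 AND q26 AND q29 -> q19]. New: q19.
Round 2: (1) [q19 AND q16 -> q17]. New: q17.
Round 3: (5) [q17 AND q29 -> q6]. New: q6.
Round 4: (2) [q6 AND q16 -> q22]. New: q22.
q22 first appears in round 4.

4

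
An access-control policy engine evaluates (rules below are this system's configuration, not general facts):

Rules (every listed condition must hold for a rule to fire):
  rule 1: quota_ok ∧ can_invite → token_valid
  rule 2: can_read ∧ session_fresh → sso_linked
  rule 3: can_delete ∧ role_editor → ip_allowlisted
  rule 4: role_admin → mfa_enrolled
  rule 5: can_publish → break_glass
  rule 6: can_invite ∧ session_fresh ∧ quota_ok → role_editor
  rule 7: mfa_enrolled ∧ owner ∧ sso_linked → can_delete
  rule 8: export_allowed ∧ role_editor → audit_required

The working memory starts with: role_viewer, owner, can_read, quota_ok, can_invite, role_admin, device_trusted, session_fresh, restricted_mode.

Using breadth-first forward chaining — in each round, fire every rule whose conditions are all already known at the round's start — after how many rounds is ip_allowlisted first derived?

Round 1 — rule 1, rule 2, rule 4, rule 6, derive token_valid, sso_linked, mfa_enrolled, role_editor.
Round 2 — rule 7, derive can_delete.
Round 3 — rule 3, derive ip_allowlisted.
ip_allowlisted first appears in round 3.

3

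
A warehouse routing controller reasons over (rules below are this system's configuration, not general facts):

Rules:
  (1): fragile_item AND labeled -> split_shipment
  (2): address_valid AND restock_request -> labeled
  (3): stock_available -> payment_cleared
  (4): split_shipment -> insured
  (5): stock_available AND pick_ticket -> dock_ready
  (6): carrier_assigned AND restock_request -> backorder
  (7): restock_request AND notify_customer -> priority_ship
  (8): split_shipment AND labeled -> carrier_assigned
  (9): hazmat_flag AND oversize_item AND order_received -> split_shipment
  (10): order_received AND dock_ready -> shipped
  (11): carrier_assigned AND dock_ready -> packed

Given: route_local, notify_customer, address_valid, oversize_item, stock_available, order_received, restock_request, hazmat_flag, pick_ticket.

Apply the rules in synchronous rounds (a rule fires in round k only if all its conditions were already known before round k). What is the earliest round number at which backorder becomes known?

3

Round 1: (2) [address_valid AND restock_request -> labeled]; (3) [stock_available -> payment_cleared]; (5) [stock_available AND pick_ticket -> dock_ready]; (7) [restock_request AND notify_customer -> priority_ship]; (9) [hazmat_flag AND oversize_item AND order_received -> split_shipment]. New: labeled, payment_cleared, dock_ready, priority_ship, split_shipment.
Round 2: (4) [split_shipment -> insured]; (8) [split_shipment AND labeled -> carrier_assigned]; (10) [order_received AND dock_ready -> shipped]. New: insured, carrier_assigned, shipped.
Round 3: (6) [carrier_assigned AND restock_request -> backorder]; (11) [carrier_assigned AND dock_ready -> packed]. New: backorder, packed.
backorder first appears in round 3.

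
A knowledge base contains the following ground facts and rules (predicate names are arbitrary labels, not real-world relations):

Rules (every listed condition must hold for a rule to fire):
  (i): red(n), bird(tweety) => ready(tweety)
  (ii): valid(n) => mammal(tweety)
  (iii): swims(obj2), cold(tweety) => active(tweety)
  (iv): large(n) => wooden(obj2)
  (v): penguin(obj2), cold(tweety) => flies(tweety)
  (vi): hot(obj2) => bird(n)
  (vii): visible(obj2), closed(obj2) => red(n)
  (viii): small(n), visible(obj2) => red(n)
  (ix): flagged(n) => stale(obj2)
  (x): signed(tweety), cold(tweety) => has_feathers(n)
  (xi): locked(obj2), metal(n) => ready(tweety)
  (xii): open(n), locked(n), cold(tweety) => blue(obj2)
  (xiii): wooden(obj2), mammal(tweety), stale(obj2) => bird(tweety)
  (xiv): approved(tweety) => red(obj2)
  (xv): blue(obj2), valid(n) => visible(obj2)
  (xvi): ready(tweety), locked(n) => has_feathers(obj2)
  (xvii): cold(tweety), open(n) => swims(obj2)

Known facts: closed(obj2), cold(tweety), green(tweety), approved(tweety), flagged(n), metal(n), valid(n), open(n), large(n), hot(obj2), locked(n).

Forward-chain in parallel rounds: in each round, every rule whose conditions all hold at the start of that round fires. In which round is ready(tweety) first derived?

Round 1 fires (ii), (iv), (vi), (ix), (xii), (xiv), (xvii), giving mammal(tweety), wooden(obj2), bird(n), stale(obj2), blue(obj2), red(obj2), swims(obj2).
Round 2 fires (iii), (xiii), (xv), giving active(tweety), bird(tweety), visible(obj2).
Round 3 fires (vii), giving red(n).
Round 4 fires (i), giving ready(tweety).
ready(tweety) first appears in round 4.

4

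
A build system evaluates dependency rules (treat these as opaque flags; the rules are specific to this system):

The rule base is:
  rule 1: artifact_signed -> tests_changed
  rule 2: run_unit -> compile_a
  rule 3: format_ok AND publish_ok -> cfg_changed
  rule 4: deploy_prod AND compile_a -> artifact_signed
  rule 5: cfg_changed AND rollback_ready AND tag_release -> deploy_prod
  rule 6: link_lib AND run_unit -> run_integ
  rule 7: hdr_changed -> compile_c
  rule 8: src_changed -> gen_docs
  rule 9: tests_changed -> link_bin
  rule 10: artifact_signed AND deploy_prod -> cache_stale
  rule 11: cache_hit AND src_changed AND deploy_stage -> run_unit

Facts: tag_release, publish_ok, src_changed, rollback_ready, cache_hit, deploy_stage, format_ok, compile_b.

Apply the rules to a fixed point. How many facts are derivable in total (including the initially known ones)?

Round 1 fires rule 3, rule 8, rule 11, giving cfg_changed, gen_docs, run_unit.
Round 2 fires rule 2, rule 5, giving compile_a, deploy_prod.
Round 3 fires rule 4, giving artifact_signed.
Round 4 fires rule 1, rule 10, giving tests_changed, cache_stale.
Round 5 fires rule 9, giving link_bin.
Closure: {artifact_signed, cache_hit, cache_stale, cfg_changed, compile_a, compile_b, deploy_prod, deploy_stage, format_ok, gen_docs, link_bin, publish_ok, rollback_ready, run_unit, src_changed, tag_release, tests_changed} — 17 facts.

17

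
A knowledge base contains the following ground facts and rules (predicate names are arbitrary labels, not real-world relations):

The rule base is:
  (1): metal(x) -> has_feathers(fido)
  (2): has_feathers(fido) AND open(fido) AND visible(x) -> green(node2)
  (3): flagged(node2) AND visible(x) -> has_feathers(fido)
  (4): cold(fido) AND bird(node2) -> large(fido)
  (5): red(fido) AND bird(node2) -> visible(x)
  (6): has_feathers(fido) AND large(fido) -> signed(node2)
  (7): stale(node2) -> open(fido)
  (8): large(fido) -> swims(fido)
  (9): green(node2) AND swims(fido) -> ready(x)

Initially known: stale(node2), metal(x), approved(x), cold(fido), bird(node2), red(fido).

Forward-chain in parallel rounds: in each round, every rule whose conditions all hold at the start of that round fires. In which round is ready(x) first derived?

Round 1 — (1), (4), (5), (7), derive has_feathers(fido), large(fido), visible(x), open(fido).
Round 2 — (2), (6), (8), derive green(node2), signed(node2), swims(fido).
Round 3 — (9), derive ready(x).
ready(x) first appears in round 3.

3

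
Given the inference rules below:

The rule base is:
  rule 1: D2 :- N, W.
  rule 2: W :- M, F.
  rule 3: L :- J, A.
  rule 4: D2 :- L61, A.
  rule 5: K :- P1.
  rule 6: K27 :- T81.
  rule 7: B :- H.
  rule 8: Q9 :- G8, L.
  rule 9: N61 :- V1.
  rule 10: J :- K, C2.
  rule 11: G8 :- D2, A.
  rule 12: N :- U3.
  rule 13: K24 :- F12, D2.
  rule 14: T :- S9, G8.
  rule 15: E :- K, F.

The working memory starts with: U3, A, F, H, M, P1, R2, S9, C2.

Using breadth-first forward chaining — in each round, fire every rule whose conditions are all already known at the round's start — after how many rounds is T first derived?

Round 1 fires rule 2, rule 5, rule 7, rule 12, giving W, K, B, N.
Round 2 fires rule 1, rule 10, rule 15, giving D2, J, E.
Round 3 fires rule 3, rule 11, giving L, G8.
Round 4 fires rule 8, rule 14, giving Q9, T.
T first appears in round 4.

4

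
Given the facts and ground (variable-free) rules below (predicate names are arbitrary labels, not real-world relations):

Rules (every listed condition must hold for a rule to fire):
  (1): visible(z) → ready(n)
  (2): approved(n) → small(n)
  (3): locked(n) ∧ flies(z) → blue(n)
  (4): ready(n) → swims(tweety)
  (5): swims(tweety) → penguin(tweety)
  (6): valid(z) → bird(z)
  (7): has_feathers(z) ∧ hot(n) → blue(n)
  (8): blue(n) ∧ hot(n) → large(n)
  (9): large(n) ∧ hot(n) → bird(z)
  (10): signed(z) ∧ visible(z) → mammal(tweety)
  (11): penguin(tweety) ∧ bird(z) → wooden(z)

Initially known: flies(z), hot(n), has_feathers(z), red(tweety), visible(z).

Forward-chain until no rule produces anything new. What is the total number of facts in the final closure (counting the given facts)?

Round 1: (1) [visible(z) → ready(n)]; (7) [has_feathers(z) ∧ hot(n) → blue(n)]. Adds ready(n), blue(n).
Round 2: (4) [ready(n) → swims(tweety)]; (8) [blue(n) ∧ hot(n) → large(n)]. Adds swims(tweety), large(n).
Round 3: (5) [swims(tweety) → penguin(tweety)]; (9) [large(n) ∧ hot(n) → bird(z)]. Adds penguin(tweety), bird(z).
Round 4: (11) [penguin(tweety) ∧ bird(z) → wooden(z)]. Adds wooden(z).
Closure: {bird(z), blue(n), flies(z), has_feathers(z), hot(n), large(n), penguin(tweety), ready(n), red(tweety), swims(tweety), visible(z), wooden(z)} — 12 facts.

12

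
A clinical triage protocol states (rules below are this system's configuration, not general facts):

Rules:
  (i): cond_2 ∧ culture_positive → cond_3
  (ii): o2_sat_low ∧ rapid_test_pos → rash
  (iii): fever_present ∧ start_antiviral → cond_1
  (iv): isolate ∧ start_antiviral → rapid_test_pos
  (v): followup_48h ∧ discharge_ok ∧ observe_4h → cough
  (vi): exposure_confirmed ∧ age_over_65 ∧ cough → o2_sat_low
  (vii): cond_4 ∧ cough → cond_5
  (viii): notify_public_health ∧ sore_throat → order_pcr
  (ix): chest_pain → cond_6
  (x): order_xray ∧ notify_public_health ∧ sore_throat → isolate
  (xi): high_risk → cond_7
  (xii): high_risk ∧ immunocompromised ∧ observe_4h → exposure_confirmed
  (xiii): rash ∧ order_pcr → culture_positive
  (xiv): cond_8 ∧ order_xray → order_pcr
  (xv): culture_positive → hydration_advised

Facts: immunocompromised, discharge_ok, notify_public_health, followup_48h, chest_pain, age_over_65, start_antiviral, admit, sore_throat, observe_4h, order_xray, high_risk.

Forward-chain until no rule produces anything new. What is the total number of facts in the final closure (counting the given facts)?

Round 1 fires (v), (viii), (ix), (x), (xi), (xii), giving cough, order_pcr, cond_6, isolate, cond_7, exposure_confirmed.
Round 2 fires (iv), (vi), giving rapid_test_pos, o2_sat_low.
Round 3 fires (ii), giving rash.
Round 4 fires (xiii), giving culture_positive.
Round 5 fires (xv), giving hydration_advised.
Closure: {admit, age_over_65, chest_pain, cond_6, cond_7, cough, culture_positive, discharge_ok, exposure_confirmed, followup_48h, high_risk, hydration_advised, immunocompromised, isolate, notify_public_health, o2_sat_low, observe_4h, order_pcr, order_xray, rapid_test_pos, rash, sore_throat, start_antiviral} — 23 facts.

23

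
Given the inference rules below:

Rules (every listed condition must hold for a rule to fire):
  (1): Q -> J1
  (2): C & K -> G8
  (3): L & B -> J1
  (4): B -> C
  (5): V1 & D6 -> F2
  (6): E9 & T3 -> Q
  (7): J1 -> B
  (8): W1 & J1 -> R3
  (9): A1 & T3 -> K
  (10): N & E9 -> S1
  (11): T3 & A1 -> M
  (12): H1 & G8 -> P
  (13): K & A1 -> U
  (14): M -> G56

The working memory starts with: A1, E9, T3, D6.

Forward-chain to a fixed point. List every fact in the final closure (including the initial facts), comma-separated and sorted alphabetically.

Round 1 fires (6), (9), (11), giving Q, K, M.
Round 2 fires (1), (13), (14), giving J1, U, G56.
Round 3 fires (7), giving B.
Round 4 fires (4), giving C.
Round 5 fires (2), giving G8.

A1, B, C, D6, E9, G56, G8, J1, K, M, Q, T3, U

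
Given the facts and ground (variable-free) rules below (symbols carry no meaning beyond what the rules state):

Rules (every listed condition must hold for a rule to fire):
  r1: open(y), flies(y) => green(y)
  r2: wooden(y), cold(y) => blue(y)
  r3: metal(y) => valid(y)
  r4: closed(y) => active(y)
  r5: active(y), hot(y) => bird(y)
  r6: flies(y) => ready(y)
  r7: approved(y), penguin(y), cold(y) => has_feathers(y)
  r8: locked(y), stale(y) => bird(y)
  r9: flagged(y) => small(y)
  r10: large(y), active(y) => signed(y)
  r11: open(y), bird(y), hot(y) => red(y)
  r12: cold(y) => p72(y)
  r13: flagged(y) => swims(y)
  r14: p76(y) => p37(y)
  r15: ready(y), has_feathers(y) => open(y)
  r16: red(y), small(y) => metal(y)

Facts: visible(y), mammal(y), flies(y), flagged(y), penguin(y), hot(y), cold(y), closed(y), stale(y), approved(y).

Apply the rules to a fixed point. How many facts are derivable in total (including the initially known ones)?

Round 1 fires r4, r6, r7, r9, r12, r13, giving active(y), ready(y), has_feathers(y), small(y), p72(y), swims(y).
Round 2 fires r5, r15, giving bird(y), open(y).
Round 3 fires r1, r11, giving green(y), red(y).
Round 4 fires r16, giving metal(y).
Round 5 fires r3, giving valid(y).
Closure: {active(y), approved(y), bird(y), closed(y), cold(y), flagged(y), flies(y), green(y), has_feathers(y), hot(y), mammal(y), metal(y), open(y), p72(y), penguin(y), ready(y), red(y), small(y), stale(y), swims(y), valid(y), visible(y)} — 22 facts.

22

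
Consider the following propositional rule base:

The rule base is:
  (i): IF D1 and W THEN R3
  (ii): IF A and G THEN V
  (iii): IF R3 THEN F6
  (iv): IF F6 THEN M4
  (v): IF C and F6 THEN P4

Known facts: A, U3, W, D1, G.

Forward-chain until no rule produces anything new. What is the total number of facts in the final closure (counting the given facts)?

9

Round 1 — (i), (ii), derive R3, V.
Round 2 — (iii), derive F6.
Round 3 — (iv), derive M4.
Closure: {A, D1, F6, G, M4, R3, U3, V, W} — 9 facts.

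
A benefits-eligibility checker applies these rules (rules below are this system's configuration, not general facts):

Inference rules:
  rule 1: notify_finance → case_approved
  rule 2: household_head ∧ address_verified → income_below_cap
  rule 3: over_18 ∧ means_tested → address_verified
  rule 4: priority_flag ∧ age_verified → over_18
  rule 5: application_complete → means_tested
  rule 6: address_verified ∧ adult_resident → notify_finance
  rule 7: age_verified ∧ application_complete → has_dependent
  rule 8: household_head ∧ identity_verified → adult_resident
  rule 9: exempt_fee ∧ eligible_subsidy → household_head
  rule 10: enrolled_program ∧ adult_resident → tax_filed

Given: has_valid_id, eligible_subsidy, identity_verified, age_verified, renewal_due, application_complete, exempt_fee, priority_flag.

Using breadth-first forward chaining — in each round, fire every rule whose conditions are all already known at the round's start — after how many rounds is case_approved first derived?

Round 1 — rule 4, rule 5, rule 7, rule 9, derive over_18, means_tested, has_dependent, household_head.
Round 2 — rule 3, rule 8, derive address_verified, adult_resident.
Round 3 — rule 2, rule 6, derive income_below_cap, notify_finance.
Round 4 — rule 1, derive case_approved.
case_approved first appears in round 4.

4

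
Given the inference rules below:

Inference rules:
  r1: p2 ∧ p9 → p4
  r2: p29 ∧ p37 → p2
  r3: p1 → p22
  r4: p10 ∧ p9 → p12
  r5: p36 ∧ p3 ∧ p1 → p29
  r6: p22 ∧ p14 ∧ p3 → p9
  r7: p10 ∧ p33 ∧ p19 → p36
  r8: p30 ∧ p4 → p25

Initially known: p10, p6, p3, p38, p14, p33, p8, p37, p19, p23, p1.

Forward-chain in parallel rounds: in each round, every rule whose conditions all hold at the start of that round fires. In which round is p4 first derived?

4

Round 1: r3 [p1 → p22]; r7 [p10 ∧ p33 ∧ p19 → p36]. New: p22, p36.
Round 2: r5 [p36 ∧ p3 ∧ p1 → p29]; r6 [p22 ∧ p14 ∧ p3 → p9]. New: p29, p9.
Round 3: r2 [p29 ∧ p37 → p2]; r4 [p10 ∧ p9 → p12]. New: p2, p12.
Round 4: r1 [p2 ∧ p9 → p4]. New: p4.
p4 first appears in round 4.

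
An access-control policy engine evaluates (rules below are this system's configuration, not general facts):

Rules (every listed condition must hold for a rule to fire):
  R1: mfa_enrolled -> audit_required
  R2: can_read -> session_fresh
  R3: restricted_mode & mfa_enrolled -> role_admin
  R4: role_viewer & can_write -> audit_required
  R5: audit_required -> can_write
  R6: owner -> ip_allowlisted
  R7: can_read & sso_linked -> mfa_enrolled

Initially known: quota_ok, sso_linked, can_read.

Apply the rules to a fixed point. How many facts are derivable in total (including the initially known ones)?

7

Round 1: R2 [can_read -> session_fresh]; R7 [can_read & sso_linked -> mfa_enrolled]. New: session_fresh, mfa_enrolled.
Round 2: R1 [mfa_enrolled -> audit_required]. New: audit_required.
Round 3: R5 [audit_required -> can_write]. New: can_write.
Closure: {audit_required, can_read, can_write, mfa_enrolled, quota_ok, session_fresh, sso_linked} — 7 facts.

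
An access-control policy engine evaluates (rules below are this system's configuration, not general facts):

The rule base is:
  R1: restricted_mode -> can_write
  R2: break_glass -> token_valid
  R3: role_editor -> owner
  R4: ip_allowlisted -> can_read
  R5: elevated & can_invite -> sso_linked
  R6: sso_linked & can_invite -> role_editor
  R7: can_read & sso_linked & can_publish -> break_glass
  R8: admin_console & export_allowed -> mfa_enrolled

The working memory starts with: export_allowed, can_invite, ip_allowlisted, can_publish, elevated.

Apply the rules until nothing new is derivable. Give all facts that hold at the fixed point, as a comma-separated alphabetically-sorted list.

break_glass, can_invite, can_publish, can_read, elevated, export_allowed, ip_allowlisted, owner, role_editor, sso_linked, token_valid

Round 1: R4 [ip_allowlisted -> can_read]; R5 [elevated & can_invite -> sso_linked]. Adds can_read, sso_linked.
Round 2: R6 [sso_linked & can_invite -> role_editor]; R7 [can_read & sso_linked & can_publish -> break_glass]. Adds role_editor, break_glass.
Round 3: R2 [break_glass -> token_valid]; R3 [role_editor -> owner]. Adds token_valid, owner.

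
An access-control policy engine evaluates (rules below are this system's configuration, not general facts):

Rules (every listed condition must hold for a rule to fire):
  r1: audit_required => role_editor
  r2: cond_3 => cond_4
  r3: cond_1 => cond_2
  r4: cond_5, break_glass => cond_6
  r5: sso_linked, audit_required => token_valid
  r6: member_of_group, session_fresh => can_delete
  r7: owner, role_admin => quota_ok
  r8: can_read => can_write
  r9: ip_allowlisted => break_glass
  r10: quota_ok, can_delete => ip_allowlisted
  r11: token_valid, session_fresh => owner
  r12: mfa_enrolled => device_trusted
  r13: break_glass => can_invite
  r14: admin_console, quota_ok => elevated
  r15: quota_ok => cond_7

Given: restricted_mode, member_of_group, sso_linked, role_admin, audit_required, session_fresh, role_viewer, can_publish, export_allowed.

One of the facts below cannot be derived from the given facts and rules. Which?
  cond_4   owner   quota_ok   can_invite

Round 1: r1 [audit_required => role_editor]; r5 [sso_linked, audit_required => token_valid]; r6 [member_of_group, session_fresh => can_delete]. Adds role_editor, token_valid, can_delete.
Round 2: r11 [token_valid, session_fresh => owner]. Adds owner.
Round 3: r7 [owner, role_admin => quota_ok]. Adds quota_ok.
Round 4: r10 [quota_ok, can_delete => ip_allowlisted]; r15 [quota_ok => cond_7]. Adds ip_allowlisted, cond_7.
Round 5: r9 [ip_allowlisted => break_glass]. Adds break_glass.
Round 6: r13 [break_glass => can_invite]. Adds can_invite.
Derived: owner (round 2), can_invite (round 6), quota_ok (round 3). cond_4 never appears in any round.

cond_4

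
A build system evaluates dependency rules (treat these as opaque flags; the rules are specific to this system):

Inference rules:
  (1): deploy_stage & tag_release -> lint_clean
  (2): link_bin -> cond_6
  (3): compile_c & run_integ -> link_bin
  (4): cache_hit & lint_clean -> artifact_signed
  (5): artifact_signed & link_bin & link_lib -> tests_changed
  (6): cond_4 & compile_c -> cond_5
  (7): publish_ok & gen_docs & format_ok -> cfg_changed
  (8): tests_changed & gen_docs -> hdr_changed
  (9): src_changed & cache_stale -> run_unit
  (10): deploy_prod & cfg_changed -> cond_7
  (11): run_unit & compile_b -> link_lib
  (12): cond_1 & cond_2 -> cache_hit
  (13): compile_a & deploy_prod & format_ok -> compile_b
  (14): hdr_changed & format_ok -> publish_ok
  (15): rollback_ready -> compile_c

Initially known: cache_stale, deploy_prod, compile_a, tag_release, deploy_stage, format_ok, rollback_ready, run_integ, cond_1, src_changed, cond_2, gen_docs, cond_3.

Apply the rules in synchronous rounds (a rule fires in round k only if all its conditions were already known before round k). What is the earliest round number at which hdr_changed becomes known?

4

Round 1 fires (1), (9), (12), (13), (15), giving lint_clean, run_unit, cache_hit, compile_b, compile_c.
Round 2 fires (3), (4), (11), giving link_bin, artifact_signed, link_lib.
Round 3 fires (2), (5), giving cond_6, tests_changed.
Round 4 fires (8), giving hdr_changed.
hdr_changed first appears in round 4.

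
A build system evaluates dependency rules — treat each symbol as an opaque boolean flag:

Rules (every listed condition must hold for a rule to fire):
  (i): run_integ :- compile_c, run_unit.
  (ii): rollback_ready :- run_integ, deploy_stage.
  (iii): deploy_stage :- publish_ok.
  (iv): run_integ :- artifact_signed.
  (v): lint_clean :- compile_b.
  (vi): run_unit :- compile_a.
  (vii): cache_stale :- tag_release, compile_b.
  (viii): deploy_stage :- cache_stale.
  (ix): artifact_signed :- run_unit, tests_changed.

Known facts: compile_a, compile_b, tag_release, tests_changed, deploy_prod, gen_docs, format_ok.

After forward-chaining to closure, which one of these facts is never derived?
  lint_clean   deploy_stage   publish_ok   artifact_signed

Round 1 fires (v), (vi), (vii), giving lint_clean, run_unit, cache_stale.
Round 2 fires (viii), (ix), giving deploy_stage, artifact_signed.
Round 3 fires (iv), giving run_integ.
Round 4 fires (ii), giving rollback_ready.
Derived: artifact_signed (round 2), deploy_stage (round 2), lint_clean (round 1). publish_ok never appears in any round.

publish_ok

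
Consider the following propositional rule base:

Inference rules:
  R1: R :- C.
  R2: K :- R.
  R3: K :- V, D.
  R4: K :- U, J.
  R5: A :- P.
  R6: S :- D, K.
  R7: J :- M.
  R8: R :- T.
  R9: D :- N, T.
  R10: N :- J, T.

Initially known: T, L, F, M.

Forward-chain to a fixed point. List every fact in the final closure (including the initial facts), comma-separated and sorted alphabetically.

Round 1: R7 [J :- M.]; R8 [R :- T.]. Adds J, R.
Round 2: R2 [K :- R.]; R10 [N :- J, T.]. Adds K, N.
Round 3: R9 [D :- N, T.]. Adds D.
Round 4: R6 [S :- D, K.]. Adds S.

D, F, J, K, L, M, N, R, S, T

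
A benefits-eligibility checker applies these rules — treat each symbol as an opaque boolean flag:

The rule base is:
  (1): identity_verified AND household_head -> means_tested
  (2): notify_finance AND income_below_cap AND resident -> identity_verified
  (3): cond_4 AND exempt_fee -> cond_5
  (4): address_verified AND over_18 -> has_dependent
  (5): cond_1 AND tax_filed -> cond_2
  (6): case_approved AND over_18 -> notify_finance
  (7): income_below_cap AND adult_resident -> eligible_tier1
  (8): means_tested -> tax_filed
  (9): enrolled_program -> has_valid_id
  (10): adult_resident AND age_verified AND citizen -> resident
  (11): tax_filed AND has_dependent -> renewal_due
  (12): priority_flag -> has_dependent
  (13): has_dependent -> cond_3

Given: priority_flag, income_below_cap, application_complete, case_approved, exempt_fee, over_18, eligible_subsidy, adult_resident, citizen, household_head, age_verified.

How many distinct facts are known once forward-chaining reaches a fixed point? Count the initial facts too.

Round 1: (6) [case_approved AND over_18 -> notify_finance]; (7) [income_below_cap AND adult_resident -> eligible_tier1]; (10) [adult_resident AND age_verified AND citizen -> resident]; (12) [priority_flag -> has_dependent]. New: notify_finance, eligible_tier1, resident, has_dependent.
Round 2: (2) [notify_finance AND income_below_cap AND resident -> identity_verified]; (13) [has_dependent -> cond_3]. New: identity_verified, cond_3.
Round 3: (1) [identity_verified AND household_head -> means_tested]. New: means_tested.
Round 4: (8) [means_tested -> tax_filed]. New: tax_filed.
Round 5: (11) [tax_filed AND has_dependent -> renewal_due]. New: renewal_due.
Closure: {adult_resident, age_verified, application_complete, case_approved, citizen, cond_3, eligible_subsidy, eligible_tier1, exempt_fee, has_dependent, household_head, identity_verified, income_below_cap, means_tested, notify_finance, over_18, priority_flag, renewal_due, resident, tax_filed} — 20 facts.

20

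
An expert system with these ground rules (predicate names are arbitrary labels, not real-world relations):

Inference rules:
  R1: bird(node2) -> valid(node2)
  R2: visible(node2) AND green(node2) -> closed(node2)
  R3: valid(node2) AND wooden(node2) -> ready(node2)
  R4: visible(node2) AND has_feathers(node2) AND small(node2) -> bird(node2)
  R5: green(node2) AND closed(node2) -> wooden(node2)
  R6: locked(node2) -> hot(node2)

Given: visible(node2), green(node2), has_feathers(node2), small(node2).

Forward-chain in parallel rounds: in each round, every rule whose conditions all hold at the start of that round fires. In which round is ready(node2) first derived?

Round 1 fires R2, R4, giving closed(node2), bird(node2).
Round 2 fires R1, R5, giving valid(node2), wooden(node2).
Round 3 fires R3, giving ready(node2).
ready(node2) first appears in round 3.

3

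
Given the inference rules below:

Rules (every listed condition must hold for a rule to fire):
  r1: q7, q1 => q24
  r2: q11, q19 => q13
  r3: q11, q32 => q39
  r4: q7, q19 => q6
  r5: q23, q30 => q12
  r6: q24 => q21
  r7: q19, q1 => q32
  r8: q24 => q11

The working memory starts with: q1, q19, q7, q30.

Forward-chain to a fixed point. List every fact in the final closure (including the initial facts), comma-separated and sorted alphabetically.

Round 1 — r1, r4, r7, derive q24, q6, q32.
Round 2 — r6, r8, derive q21, q11.
Round 3 — r2, r3, derive q13, q39.

q1, q11, q13, q19, q21, q24, q30, q32, q39, q6, q7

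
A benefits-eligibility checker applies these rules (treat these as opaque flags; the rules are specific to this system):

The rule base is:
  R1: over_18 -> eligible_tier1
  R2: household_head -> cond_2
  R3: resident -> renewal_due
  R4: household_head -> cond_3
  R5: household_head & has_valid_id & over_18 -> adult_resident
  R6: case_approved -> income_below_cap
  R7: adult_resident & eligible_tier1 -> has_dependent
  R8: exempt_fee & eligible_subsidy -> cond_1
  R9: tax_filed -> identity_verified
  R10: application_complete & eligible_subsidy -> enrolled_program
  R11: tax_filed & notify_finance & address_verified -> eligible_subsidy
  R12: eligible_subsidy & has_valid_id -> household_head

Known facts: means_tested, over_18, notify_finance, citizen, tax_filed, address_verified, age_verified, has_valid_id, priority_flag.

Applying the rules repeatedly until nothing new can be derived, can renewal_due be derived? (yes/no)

Round 1 fires R1, R9, R11, giving eligible_tier1, identity_verified, eligible_subsidy.
Round 2 fires R12, giving household_head.
Round 3 fires R2, R4, R5, giving cond_2, cond_3, adult_resident.
Round 4 fires R7, giving has_dependent.
Fixed point reached. renewal_due is concluded only by R3; R3 needs resident (never derived).

no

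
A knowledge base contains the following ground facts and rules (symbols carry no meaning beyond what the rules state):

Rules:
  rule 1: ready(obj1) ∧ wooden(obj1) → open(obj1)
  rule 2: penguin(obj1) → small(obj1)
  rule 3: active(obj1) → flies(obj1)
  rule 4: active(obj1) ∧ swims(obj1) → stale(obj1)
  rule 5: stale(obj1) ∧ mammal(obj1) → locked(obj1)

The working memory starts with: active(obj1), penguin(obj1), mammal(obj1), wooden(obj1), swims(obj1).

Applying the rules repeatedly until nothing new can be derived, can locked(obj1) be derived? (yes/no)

Round 1: rule 2 [penguin(obj1) → small(obj1)]; rule 3 [active(obj1) → flies(obj1)]; rule 4 [active(obj1) ∧ swims(obj1) → stale(obj1)]. Adds small(obj1), flies(obj1), stale(obj1).
Round 2: rule 5 [stale(obj1) ∧ mammal(obj1) → locked(obj1)]. Adds locked(obj1).
locked(obj1) appears in round 2, so it is derivable.

yes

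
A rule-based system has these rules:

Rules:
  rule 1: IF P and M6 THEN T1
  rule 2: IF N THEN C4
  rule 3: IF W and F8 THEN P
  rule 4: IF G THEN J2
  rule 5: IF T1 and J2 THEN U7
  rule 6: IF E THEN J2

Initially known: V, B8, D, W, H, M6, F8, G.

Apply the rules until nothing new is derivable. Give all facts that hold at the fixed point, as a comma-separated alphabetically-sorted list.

Round 1 fires rule 3, rule 4, giving P, J2.
Round 2 fires rule 1, giving T1.
Round 3 fires rule 5, giving U7.

B8, D, F8, G, H, J2, M6, P, T1, U7, V, W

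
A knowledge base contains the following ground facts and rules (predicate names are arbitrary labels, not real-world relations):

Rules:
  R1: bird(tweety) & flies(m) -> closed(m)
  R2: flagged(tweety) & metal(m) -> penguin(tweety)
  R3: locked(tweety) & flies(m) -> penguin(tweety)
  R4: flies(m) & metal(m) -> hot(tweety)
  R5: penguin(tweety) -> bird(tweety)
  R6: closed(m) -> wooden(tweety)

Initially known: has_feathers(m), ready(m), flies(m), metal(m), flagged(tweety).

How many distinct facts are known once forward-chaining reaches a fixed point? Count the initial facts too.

10

[1] R2 [flagged(tweety) & metal(m) -> penguin(tweety)]; R4 [flies(m) & metal(m) -> hot(tweety)]. ⇒ new: penguin(tweety), hot(tweety).
[2] R5 [penguin(tweety) -> bird(tweety)]. ⇒ new: bird(tweety).
[3] R1 [bird(tweety) & flies(m) -> closed(m)]. ⇒ new: closed(m).
[4] R6 [closed(m) -> wooden(tweety)]. ⇒ new: wooden(tweety).
Closure: {bird(tweety), closed(m), flagged(tweety), flies(m), has_feathers(m), hot(tweety), metal(m), penguin(tweety), ready(m), wooden(tweety)} — 10 facts.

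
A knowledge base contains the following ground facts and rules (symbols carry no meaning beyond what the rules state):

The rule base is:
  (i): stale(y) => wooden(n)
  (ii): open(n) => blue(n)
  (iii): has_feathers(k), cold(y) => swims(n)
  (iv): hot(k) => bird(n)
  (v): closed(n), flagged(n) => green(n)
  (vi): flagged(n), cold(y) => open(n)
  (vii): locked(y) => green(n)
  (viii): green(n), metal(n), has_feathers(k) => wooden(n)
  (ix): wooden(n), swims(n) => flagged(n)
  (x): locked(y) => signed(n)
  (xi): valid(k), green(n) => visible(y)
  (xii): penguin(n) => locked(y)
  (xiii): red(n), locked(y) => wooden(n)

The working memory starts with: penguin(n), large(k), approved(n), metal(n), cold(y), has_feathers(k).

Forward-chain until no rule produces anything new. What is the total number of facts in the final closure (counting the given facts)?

14

Round 1: (iii) [has_feathers(k), cold(y) => swims(n)]; (xii) [penguin(n) => locked(y)]. New: swims(n), locked(y).
Round 2: (vii) [locked(y) => green(n)]; (x) [locked(y) => signed(n)]. New: green(n), signed(n).
Round 3: (viii) [green(n), metal(n), has_feathers(k) => wooden(n)]. New: wooden(n).
Round 4: (ix) [wooden(n), swims(n) => flagged(n)]. New: flagged(n).
Round 5: (vi) [flagged(n), cold(y) => open(n)]. New: open(n).
Round 6: (ii) [open(n) => blue(n)]. New: blue(n).
Closure: {approved(n), blue(n), cold(y), flagged(n), green(n), has_feathers(k), large(k), locked(y), metal(n), open(n), penguin(n), signed(n), swims(n), wooden(n)} — 14 facts.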